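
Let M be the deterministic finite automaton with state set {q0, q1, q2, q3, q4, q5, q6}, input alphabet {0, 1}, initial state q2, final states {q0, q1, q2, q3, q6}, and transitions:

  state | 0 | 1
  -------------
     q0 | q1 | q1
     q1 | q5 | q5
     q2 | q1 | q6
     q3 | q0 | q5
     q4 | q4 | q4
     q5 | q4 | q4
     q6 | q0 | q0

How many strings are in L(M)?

9

The useful subgraph on states {q0, q1, q2, q6} is acyclic, so L(M) is finite; the longest accepting path visits 4 useful states, giving maximum string length 3.
Counting accepting paths from q2 by length: 1 of length 0, 2 of length 1, 2 of length 2, 4 of length 3. Total 9.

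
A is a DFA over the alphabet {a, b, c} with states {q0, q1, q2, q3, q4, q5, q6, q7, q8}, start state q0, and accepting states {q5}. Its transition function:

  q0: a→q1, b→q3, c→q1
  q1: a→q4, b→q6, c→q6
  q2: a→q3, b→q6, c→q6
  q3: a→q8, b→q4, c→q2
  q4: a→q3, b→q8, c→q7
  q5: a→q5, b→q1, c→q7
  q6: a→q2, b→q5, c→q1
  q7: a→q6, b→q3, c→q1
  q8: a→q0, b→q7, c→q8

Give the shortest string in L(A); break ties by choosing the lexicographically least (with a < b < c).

abb

A breadth-first search from q0 reaches an accepting state first via the path q0 → q1 → q6 → q5 on input abb.
No string of length < 3 is accepted (BFS exhausts all shorter strings without reaching an accepting state), and abb is the lexicographically least accepting string of length 3.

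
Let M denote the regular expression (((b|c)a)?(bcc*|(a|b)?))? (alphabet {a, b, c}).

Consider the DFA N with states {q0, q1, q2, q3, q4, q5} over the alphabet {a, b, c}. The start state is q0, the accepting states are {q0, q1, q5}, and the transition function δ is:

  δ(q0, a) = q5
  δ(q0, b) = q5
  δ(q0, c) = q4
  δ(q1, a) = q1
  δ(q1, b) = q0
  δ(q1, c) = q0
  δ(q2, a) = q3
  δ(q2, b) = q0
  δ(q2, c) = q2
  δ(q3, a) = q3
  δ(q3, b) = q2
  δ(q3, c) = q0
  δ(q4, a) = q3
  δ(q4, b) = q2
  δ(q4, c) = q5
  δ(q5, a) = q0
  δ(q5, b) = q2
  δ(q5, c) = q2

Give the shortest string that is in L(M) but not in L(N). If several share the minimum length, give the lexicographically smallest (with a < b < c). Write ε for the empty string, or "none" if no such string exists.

The string bc is accepted by M but not by N.
No shorter string lies in the difference, and bc is the lexicographically first length-2 string in L(M) \ L(N).

bc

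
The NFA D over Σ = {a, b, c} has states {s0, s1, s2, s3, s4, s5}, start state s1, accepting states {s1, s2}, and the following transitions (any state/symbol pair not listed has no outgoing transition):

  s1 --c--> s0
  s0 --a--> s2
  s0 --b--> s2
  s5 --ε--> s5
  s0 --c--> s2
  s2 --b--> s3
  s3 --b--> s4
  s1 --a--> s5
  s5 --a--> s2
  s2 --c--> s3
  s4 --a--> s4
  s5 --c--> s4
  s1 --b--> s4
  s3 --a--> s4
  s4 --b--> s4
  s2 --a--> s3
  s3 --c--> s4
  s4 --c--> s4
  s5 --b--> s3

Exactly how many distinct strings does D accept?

5

The useful subgraph on states {s0, s1, s2, s5} is acyclic, so L(D) is finite; the longest accepting path visits 3 useful states, giving maximum string length 2.
Counting accepting paths from s1 by length: 1 of length 0, 4 of length 2. Total 5.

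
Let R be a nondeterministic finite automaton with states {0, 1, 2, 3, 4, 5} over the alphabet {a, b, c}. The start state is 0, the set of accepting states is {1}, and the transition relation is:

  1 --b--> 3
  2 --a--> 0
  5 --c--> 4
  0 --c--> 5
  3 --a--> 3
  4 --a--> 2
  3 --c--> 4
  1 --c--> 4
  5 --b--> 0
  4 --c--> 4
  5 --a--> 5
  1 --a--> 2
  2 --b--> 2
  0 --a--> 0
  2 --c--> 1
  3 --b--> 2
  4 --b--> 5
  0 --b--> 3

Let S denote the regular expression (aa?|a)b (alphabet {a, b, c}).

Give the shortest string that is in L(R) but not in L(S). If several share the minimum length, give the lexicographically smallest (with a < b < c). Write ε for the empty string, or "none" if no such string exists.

bbc

The string bbc is accepted by R but not by S.
No shorter string lies in the difference, and bbc is the lexicographically first length-3 string in L(R) \ L(S).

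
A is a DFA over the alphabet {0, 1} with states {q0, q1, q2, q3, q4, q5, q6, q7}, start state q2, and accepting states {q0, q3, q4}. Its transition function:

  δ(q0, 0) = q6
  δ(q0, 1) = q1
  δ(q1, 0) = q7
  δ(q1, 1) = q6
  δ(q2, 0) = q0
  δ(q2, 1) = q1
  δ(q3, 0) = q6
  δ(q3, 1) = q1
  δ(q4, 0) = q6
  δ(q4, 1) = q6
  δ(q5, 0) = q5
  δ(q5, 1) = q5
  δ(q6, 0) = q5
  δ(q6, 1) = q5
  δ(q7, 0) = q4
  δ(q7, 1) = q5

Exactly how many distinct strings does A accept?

The useful subgraph on states {q0, q1, q2, q4, q7} is acyclic, so L(A) is finite; the longest accepting path visits 5 useful states, giving maximum string length 4.
Counting accepting paths from q2 by length: 1 of length 1, 1 of length 3, 1 of length 4. Total 3.

3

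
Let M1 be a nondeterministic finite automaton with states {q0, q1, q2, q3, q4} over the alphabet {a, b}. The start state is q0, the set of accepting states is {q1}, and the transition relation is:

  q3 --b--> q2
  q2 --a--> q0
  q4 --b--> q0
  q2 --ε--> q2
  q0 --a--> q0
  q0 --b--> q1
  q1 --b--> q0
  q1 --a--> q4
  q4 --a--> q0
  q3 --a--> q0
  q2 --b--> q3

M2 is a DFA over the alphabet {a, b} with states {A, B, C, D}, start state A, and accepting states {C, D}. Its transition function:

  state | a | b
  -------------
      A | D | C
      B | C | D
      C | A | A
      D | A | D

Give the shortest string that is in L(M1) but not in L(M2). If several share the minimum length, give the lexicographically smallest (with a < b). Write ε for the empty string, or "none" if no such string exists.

The string babb is accepted by M1 but not by M2.
No shorter string lies in the difference, and babb is the lexicographically first length-4 string in L(M1) \ L(M2).

babb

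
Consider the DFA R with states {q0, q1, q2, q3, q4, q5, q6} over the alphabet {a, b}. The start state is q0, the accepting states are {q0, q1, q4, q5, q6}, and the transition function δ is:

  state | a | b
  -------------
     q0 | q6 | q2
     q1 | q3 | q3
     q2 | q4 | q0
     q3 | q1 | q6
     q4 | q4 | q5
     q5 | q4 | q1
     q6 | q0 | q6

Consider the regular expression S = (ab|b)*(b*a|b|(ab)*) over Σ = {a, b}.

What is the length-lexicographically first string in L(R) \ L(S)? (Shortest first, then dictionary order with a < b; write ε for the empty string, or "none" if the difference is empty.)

aa

The string aa is accepted by R but not by S.
No shorter string lies in the difference, and aa is the lexicographically first length-2 string in L(R) \ L(S).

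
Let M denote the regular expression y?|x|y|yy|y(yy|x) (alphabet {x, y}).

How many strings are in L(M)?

6

The expression has no Kleene star, so L(M) is finite. Expanding the alternatives gives {ε, x, y, yx, yy, yyy}.
That is 1 of length 0, 2 of length 1, 2 of length 2, 1 of length 3: 6 strings in all.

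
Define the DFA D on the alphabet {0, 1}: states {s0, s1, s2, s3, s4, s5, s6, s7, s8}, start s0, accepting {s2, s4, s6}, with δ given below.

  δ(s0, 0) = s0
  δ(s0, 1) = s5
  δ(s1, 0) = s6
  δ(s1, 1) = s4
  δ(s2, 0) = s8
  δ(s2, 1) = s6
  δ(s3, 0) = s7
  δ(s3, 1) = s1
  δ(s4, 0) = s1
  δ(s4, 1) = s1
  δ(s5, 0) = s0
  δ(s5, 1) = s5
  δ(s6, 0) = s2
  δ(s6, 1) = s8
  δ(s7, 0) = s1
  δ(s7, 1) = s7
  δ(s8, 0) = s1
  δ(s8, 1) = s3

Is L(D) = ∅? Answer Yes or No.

The states reachable from the start state are {s0, s5}.
None of the accepting states {s2, s4, s6} is reachable, so no string is accepted and L(D) = ∅.

Yes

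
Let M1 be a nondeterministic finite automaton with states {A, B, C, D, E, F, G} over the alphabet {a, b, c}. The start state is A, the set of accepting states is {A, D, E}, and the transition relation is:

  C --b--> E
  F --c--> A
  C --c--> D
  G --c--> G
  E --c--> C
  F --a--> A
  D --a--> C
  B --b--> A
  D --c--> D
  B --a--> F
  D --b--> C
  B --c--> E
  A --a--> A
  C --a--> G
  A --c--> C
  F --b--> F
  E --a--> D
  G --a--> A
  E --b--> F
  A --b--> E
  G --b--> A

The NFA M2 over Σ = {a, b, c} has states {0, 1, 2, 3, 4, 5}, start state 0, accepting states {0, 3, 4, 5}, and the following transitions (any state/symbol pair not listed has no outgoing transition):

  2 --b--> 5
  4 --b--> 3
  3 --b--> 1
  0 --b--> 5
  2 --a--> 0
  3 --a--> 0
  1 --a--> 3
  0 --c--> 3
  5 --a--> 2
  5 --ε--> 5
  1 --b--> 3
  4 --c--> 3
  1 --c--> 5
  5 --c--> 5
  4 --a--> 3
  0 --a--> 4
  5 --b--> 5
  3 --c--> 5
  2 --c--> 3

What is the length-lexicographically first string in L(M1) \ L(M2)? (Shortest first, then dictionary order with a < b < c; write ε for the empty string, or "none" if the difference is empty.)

The string ba is accepted by M1 but not by M2.
No shorter string lies in the difference, and ba is the lexicographically first length-2 string in L(M1) \ L(M2).

ba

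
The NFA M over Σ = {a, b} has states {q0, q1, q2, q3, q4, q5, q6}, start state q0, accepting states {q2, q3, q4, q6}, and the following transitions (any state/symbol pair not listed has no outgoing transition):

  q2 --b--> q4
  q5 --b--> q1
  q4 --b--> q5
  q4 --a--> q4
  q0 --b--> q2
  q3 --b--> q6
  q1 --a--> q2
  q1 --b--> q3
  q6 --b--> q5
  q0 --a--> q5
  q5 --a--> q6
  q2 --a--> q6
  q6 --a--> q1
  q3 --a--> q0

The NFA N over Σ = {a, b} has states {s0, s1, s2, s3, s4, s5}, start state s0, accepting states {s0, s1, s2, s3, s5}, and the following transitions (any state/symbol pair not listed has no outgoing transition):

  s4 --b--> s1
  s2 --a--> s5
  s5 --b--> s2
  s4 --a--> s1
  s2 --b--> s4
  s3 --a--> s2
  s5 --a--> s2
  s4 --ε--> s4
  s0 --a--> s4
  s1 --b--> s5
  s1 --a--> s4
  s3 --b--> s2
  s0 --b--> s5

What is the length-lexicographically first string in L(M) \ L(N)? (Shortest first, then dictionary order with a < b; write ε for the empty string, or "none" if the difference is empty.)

The string aba is accepted by M but not by N.
No shorter string lies in the difference, and aba is the lexicographically first length-3 string in L(M) \ L(N).

aba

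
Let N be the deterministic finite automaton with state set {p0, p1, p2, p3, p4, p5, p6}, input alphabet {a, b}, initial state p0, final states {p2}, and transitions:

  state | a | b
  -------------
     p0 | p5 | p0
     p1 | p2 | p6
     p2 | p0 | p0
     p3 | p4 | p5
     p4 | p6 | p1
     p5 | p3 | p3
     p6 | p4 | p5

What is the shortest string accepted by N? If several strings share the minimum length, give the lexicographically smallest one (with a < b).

aaaba

A breadth-first search from p0 reaches an accepting state first via the path p0 → p5 → p3 → p4 → p1 → p2 on input aaaba.
No string of length < 5 is accepted (BFS exhausts all shorter strings without reaching an accepting state), and aaaba is the lexicographically least accepting string of length 5.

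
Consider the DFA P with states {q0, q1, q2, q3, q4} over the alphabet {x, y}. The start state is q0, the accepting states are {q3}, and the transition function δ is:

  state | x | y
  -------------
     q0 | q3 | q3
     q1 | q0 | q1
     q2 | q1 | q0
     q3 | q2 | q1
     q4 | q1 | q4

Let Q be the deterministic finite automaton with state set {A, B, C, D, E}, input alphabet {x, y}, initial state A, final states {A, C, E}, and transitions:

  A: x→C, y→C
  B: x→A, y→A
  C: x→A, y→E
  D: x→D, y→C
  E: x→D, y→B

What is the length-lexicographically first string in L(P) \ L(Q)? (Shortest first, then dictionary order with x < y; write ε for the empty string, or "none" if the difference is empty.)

The string xyxx is accepted by P but not by Q.
No shorter string lies in the difference, and xyxx is the lexicographically first length-4 string in L(P) \ L(Q).

xyxx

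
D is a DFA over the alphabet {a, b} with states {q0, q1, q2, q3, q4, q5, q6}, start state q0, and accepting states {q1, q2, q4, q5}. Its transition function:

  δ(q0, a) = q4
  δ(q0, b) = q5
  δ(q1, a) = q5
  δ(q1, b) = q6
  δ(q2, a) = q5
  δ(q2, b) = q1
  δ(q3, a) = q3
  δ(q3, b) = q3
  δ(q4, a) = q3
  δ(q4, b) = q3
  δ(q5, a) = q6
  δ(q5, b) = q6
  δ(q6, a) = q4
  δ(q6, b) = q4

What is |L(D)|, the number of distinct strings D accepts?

The useful subgraph on states {q0, q4, q5, q6} is acyclic, so L(D) is finite; the longest accepting path visits 4 useful states, giving maximum string length 3.
Counting accepting paths from q0 by length: 2 of length 1, 4 of length 3. Total 6.

6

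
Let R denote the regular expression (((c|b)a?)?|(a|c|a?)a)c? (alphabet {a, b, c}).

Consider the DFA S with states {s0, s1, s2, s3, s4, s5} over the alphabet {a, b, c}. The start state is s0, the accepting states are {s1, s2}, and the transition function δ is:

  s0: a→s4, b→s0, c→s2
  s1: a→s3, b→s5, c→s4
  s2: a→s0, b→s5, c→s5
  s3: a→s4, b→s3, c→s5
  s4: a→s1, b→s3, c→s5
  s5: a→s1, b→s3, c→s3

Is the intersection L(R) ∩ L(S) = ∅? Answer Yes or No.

The string c is accepted by both R and S.
Hence L(R) ∩ L(S) ≠ ∅.

No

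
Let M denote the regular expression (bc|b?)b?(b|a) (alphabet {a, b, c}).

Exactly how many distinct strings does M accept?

10

The expression has no Kleene star, so L(M) is finite. Expanding the alternatives gives {a, b, ba, bb, bba, bbb, bca, bcb, bcba, bcbb}.
That is 2 of length 1, 2 of length 2, 4 of length 3, 2 of length 4: 10 strings in all.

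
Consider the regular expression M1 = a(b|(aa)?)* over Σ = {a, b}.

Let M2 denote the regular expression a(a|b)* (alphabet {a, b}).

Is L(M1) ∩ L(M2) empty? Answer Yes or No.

The string a is accepted by both M1 and M2.
Hence L(M1) ∩ L(M2) ≠ ∅.

No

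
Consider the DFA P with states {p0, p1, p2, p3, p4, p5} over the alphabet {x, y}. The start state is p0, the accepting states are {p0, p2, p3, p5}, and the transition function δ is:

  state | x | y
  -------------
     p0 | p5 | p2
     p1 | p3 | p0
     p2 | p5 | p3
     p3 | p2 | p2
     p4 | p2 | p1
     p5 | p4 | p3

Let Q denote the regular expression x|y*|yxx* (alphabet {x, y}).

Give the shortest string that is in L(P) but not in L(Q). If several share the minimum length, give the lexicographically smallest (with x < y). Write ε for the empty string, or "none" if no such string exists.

The string xy is accepted by P but not by Q.
No shorter string lies in the difference, and xy is the lexicographically first length-2 string in L(P) \ L(Q).

xy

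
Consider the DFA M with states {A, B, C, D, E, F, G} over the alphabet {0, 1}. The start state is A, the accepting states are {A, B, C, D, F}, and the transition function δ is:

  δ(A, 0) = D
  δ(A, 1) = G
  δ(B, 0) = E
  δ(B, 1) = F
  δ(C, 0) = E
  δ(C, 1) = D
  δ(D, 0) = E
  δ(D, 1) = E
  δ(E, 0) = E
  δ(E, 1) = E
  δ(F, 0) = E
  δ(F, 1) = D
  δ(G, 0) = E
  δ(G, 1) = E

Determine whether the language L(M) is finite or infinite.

The useful states (reachable from A and able to reach an accepting state) are {A, D}.
Restricted to these states the transition graph has no cycle, so every accepting path has bounded length and L is finite.

finite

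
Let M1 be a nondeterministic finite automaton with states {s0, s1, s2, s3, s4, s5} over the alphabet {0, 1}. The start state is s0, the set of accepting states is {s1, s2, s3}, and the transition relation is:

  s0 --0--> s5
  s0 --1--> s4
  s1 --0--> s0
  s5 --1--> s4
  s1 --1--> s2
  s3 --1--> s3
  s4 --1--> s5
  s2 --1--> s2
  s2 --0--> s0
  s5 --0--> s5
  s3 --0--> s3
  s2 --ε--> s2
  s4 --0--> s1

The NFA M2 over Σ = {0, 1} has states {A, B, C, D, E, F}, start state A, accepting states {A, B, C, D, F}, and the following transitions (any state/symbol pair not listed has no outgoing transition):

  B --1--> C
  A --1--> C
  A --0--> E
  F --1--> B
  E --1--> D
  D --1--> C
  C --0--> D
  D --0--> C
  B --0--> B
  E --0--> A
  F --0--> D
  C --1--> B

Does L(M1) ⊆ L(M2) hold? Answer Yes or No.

Exploring the product automaton M1 × M2 from the start pair (s0, A), following both machines on each input symbol, reaches 17 state pairs: (s0, A), (s5, E), (s4, C), (s5, A), (s4, D), (s1, D), (s5, B), (s1, C), (s5, C), (s0, C), (s2, C), (s0, D), (s2, B), (s5, D), (s4, B), (s0, B), (s1, B).
M1 accepts in {s1, s2, s3} and M2 accepts in {A, B, C, D, F}. The reachable pairs whose M1-component is accepting are (s1, D), (s1, C), (s2, C), (s2, B), (s1, B); in each of them the M2-component is accepting too, so the product for L(M1) \ L(M2) (M1-component accepting, M2-component rejecting) has no reachable accepting pair and the difference is empty.
Hence every string in L(M1) is also in L(M2).

Yes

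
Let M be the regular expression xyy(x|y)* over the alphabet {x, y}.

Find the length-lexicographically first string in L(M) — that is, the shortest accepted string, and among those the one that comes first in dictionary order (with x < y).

By inspection of the expression, no string of length less than 3 matches, and xyy is the lexicographically first match of length 3.

xyy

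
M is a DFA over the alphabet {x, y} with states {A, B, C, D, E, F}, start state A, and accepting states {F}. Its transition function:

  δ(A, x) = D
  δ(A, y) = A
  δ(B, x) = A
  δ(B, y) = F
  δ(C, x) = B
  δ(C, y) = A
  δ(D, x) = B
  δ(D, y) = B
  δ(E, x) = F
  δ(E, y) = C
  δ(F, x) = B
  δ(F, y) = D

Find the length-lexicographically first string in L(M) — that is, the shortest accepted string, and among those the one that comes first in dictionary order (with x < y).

A breadth-first search from A reaches an accepting state first via the path A → D → B → F on input xxy.
No string of length < 3 is accepted (BFS exhausts all shorter strings without reaching an accepting state), and xxy is the lexicographically least accepting string of length 3.

xxy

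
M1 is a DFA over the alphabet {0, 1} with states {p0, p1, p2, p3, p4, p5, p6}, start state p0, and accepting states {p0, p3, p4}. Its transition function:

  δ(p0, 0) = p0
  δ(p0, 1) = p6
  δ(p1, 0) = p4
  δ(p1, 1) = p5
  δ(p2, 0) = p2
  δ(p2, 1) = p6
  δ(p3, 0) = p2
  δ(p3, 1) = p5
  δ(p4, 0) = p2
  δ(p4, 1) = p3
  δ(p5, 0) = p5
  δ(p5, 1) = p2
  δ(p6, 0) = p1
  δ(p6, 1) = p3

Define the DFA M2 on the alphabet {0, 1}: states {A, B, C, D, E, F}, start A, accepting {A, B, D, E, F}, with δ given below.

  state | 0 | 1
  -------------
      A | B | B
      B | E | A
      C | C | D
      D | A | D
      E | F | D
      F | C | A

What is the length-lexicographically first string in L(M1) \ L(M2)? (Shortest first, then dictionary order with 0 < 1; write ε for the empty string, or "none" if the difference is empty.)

0000

The string 0000 is accepted by M1 but not by M2.
No shorter string lies in the difference, and 0000 is the lexicographically first length-4 string in L(M1) \ L(M2).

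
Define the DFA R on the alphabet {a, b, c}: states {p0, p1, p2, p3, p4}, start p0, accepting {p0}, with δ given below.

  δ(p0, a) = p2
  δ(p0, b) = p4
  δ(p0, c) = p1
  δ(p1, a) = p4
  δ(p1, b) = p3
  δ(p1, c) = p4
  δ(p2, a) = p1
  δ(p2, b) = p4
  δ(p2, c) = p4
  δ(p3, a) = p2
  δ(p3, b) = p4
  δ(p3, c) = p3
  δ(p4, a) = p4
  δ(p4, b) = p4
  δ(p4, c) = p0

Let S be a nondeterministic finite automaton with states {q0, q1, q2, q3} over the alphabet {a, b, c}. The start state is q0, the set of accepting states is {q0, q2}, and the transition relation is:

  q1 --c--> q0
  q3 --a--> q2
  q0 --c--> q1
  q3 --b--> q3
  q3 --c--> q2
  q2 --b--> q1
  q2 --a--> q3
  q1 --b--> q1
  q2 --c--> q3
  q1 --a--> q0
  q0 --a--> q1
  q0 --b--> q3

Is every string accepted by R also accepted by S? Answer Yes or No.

The string acc is in L(R) but not in L(S).
So L(R) ⊄ L(S).

No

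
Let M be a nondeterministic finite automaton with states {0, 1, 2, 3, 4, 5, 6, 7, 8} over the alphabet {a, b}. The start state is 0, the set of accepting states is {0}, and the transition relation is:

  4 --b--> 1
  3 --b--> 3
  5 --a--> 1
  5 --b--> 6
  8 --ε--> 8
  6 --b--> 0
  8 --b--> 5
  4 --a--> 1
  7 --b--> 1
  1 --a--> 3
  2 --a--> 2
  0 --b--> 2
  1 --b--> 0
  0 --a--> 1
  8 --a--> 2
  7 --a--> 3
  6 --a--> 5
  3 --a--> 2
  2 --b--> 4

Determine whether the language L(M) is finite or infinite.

State 0 is reachable from the start and can reach an accepting state, and it lies on the cycle 0 → 1 → 0.
Traversing that cycle any number of times yields accepted strings of unbounded length, so the language is infinite.

infinite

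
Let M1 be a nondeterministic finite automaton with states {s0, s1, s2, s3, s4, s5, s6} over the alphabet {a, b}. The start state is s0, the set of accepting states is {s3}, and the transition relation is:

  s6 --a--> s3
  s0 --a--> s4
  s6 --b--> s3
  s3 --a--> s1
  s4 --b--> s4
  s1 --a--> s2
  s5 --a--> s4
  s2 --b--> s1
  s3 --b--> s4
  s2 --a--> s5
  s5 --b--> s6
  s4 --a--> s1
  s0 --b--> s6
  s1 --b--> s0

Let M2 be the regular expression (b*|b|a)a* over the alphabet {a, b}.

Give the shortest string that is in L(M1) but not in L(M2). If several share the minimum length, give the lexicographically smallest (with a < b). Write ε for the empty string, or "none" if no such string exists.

The string aabba is accepted by M1 but not by M2.
No shorter string lies in the difference, and aabba is the lexicographically first length-5 string in L(M1) \ L(M2).

aabba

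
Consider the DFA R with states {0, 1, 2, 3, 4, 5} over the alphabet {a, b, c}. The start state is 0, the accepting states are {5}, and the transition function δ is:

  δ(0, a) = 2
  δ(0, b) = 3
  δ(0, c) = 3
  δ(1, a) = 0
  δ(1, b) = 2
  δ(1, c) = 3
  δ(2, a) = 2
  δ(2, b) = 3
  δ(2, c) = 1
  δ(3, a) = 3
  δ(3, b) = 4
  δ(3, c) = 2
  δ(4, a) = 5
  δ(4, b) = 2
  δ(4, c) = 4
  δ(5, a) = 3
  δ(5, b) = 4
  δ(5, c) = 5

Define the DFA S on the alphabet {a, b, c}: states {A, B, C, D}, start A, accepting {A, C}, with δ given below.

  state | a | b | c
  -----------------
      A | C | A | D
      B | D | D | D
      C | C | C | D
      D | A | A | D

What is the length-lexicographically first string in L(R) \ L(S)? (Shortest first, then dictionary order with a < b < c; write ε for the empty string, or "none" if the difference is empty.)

The string bbac is accepted by R but not by S.
No shorter string lies in the difference, and bbac is the lexicographically first length-4 string in L(R) \ L(S).

bbac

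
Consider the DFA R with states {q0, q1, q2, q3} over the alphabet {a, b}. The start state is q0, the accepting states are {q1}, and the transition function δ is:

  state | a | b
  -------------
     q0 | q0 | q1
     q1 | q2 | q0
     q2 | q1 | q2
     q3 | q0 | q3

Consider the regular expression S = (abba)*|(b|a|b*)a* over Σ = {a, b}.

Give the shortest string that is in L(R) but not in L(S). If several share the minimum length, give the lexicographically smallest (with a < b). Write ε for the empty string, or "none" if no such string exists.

The string ab is accepted by R but not by S.
No shorter string lies in the difference, and ab is the lexicographically first length-2 string in L(R) \ L(S).

ab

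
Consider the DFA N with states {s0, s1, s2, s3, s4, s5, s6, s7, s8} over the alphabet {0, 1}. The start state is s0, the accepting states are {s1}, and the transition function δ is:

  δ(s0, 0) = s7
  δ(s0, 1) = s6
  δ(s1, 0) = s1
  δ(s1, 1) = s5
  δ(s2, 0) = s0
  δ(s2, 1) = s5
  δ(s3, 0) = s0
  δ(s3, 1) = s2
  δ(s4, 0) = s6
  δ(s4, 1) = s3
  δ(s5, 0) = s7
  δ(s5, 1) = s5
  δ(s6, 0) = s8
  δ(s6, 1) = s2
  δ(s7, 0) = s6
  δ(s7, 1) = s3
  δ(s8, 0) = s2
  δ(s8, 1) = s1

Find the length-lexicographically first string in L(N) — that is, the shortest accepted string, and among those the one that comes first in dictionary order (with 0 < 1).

A breadth-first search from s0 reaches an accepting state first via the path s0 → s6 → s8 → s1 on input 101.
No string of length < 3 is accepted (BFS exhausts all shorter strings without reaching an accepting state), and 101 is the lexicographically least accepting string of length 3.

101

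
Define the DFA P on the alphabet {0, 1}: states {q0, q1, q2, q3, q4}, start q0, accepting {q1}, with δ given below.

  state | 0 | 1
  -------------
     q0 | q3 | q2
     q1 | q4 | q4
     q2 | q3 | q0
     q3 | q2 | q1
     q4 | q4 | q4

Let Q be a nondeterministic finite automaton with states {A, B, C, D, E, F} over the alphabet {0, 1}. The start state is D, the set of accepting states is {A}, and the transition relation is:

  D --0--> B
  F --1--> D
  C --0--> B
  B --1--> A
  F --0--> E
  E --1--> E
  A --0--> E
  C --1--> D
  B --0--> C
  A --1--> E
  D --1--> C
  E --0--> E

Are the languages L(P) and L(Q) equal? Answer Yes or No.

Yes

Exploring the product automaton P × Q from the start pair (q0, D), following both machines on each input symbol, reaches 5 state pairs: (q0, D), (q3, B), (q2, C), (q1, A), (q4, E).
P accepts in {q1} and Q accepts in {A}. In every reachable pair the two components are either both accepting — (q1, A) — or both non-accepting, so no string is accepted by exactly one of the machines: L(P) \ L(Q) and L(Q) \ L(P) are both empty.
Hence every string is accepted by P iff it is accepted by Q, and the two languages coincide.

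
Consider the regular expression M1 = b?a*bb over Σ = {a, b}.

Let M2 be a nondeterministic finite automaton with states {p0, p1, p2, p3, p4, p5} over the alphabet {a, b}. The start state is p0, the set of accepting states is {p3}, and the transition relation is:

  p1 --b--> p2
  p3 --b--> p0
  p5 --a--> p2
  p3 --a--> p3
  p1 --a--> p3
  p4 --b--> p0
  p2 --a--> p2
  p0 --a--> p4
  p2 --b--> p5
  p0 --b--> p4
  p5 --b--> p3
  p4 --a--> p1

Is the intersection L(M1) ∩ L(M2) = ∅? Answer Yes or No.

Yes

Converting the expression M1 to a DFA (subset construction, then merging equivalent states) gives the minimal DFA with states {r0, r1, r2, r3, r4, r5, r6}, start state r0, accepting states {r4, r6} and transitions r0: a→r1, b→r2; r1: a→r1, b→r3; r2: a→r1, b→r4; r3: a→r5, b→r6; r4: a→r5, b→r6; r5: a→r5, b→r5; r6: a→r5, b→r5.
Exploring the product automaton M1 × M2 from the start pair (r0, p0), following both machines on each input symbol, reaches 16 state pairs: (r0, p0), (r1, p4), (r2, p4), (r1, p1), (r3, p0), (r4, p0), (r1, p3), (r3, p2), (r5, p4), (r6, p4), (r5, p2), (r6, p5), (r5, p1), (r5, p0), (r5, p5), (r5, p3).
M1 accepts in {r4, r6} and M2 accepts in {p3}; no reachable pair has both components accepting, so no string drives both machines to acceptance simultaneously and L(M1) ∩ L(M2) = ∅.
So no string is accepted by both, and the intersection is empty.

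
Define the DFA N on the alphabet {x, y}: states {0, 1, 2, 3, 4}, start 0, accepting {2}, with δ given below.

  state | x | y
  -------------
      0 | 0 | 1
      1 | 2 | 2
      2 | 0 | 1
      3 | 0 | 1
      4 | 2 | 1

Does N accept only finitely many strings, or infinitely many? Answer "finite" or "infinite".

State 0 is reachable from the start and can reach an accepting state, and it lies on the cycle 0 → 0.
Traversing that cycle any number of times yields accepted strings of unbounded length, so the language is infinite.

infinite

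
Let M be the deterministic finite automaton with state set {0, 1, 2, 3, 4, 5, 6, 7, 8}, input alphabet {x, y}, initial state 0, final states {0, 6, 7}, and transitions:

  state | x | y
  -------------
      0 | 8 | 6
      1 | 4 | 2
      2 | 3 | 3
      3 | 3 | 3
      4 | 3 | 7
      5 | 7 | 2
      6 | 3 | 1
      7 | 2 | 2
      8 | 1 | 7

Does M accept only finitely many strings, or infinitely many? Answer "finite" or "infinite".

The useful states (reachable from 0 and able to reach an accepting state) are {0, 1, 4, 6, 7, 8}.
Restricted to these states the transition graph has no cycle, so every accepting path has bounded length and L is finite.

finite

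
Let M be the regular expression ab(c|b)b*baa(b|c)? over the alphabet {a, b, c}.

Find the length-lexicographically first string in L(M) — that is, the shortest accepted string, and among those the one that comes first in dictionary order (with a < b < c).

By inspection of the expression, no string of length less than 6 matches, and abbbaa is the lexicographically first match of length 6.

abbbaa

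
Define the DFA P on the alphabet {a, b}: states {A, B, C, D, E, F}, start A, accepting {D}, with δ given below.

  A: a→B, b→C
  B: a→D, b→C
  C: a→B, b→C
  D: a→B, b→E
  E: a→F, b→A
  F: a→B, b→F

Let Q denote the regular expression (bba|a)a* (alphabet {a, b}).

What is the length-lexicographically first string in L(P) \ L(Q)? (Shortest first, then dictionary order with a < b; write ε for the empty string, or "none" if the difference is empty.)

baa

The string baa is accepted by P but not by Q.
No shorter string lies in the difference, and baa is the lexicographically first length-3 string in L(P) \ L(Q).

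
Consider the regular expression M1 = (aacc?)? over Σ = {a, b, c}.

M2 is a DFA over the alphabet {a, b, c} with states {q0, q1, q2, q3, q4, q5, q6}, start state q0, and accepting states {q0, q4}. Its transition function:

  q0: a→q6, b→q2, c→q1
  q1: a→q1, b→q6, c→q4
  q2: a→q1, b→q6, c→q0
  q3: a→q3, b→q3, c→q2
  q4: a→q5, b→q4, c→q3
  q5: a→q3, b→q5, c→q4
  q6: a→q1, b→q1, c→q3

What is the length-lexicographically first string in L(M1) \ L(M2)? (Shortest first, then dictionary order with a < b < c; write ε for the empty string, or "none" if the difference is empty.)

The string aacc is accepted by M1 but not by M2.
No shorter string lies in the difference, and aacc is the lexicographically first length-4 string in L(M1) \ L(M2).

aacc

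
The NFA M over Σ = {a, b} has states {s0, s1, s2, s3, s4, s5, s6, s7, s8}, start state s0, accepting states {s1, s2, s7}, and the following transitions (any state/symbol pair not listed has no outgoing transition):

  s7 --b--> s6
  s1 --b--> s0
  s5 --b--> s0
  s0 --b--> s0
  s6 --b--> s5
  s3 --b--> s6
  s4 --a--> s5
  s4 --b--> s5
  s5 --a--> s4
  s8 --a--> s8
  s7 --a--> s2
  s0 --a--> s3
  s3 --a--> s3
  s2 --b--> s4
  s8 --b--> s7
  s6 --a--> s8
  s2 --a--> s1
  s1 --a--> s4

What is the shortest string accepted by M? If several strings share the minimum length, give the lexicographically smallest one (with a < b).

abab

A breadth-first search from s0 reaches an accepting state first via the path s0 → s3 → s6 → s8 → s7 on input abab.
No string of length < 4 is accepted (BFS exhausts all shorter strings without reaching an accepting state), and abab is the lexicographically least accepting string of length 4.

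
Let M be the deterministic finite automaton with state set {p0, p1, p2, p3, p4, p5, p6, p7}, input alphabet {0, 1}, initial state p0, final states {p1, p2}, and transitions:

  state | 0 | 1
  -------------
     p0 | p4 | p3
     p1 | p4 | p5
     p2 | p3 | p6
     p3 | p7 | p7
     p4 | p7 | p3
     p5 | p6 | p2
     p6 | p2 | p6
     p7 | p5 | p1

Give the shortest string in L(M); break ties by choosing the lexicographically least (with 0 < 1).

A breadth-first search from p0 reaches an accepting state first via the path p0 → p4 → p7 → p1 on input 001.
No string of length < 3 is accepted (BFS exhausts all shorter strings without reaching an accepting state), and 001 is the lexicographically least accepting string of length 3.

001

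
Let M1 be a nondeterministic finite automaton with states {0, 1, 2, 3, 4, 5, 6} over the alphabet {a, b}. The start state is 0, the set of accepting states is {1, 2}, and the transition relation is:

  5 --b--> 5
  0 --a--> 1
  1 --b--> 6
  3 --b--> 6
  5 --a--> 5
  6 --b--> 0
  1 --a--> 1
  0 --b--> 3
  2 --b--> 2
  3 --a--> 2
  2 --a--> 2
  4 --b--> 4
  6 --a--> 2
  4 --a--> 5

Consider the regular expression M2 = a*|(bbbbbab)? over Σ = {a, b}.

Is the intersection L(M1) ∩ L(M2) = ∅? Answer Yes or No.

The string a is accepted by both M1 and M2.
Hence L(M1) ∩ L(M2) ≠ ∅.

No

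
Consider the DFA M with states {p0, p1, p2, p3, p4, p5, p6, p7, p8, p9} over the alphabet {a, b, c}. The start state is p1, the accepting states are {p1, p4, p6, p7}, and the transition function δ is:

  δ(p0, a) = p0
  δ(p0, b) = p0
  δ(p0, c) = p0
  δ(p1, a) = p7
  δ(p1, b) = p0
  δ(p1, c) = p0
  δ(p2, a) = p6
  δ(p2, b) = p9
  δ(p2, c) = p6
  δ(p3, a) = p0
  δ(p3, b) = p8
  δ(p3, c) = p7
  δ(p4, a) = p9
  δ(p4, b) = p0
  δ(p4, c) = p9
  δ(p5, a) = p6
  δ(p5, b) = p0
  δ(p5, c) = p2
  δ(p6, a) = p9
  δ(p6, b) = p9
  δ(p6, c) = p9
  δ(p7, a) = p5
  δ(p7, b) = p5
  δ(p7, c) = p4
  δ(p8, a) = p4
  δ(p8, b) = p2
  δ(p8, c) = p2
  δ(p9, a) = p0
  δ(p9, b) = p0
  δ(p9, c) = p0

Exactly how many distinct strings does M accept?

The useful subgraph on states {p1, p2, p4, p5, p6, p7} is acyclic, so L(M) is finite; the longest accepting path visits 5 useful states, giving maximum string length 4.
Counting accepting paths from p1 by length: 1 of length 0, 1 of length 1, 1 of length 2, 2 of length 3, 4 of length 4. Total 9.

9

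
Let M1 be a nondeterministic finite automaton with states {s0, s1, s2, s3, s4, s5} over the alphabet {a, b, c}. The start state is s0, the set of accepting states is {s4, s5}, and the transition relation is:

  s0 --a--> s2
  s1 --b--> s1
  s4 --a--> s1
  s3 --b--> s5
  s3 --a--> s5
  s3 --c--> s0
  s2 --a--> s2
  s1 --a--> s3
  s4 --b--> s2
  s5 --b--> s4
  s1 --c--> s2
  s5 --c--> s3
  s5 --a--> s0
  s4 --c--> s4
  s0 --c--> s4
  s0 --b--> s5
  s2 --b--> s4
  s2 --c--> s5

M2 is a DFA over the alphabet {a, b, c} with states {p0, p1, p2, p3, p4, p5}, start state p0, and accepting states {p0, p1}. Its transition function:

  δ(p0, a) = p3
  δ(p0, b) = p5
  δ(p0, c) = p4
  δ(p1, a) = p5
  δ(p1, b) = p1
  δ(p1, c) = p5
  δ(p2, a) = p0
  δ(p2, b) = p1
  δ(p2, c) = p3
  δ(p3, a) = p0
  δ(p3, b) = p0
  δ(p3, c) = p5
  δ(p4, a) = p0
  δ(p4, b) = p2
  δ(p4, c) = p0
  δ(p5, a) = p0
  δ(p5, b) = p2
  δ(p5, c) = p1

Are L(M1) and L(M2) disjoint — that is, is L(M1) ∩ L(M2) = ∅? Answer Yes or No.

No

The string ab is accepted by both M1 and M2.
Hence L(M1) ∩ L(M2) ≠ ∅.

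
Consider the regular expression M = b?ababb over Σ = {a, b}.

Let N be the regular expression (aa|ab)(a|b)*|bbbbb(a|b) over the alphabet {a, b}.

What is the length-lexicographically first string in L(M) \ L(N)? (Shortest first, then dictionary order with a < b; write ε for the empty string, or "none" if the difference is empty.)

The string bababb is accepted by M but not by N.
No shorter string lies in the difference, and bababb is the lexicographically first length-6 string in L(M) \ L(N).

bababb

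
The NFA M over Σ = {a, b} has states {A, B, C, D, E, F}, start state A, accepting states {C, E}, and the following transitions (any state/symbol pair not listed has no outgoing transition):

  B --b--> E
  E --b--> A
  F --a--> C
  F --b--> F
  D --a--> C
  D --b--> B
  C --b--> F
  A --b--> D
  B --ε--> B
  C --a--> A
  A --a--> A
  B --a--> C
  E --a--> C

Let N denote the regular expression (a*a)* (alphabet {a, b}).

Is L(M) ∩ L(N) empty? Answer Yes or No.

Yes

Converting the expression N to a DFA (subset construction, then merging equivalent states) gives the minimal DFA with states {n0, n1}, start state n0, accepting states {n0} and transitions n0: a→n0, b→n1; n1: a→n1, b→n1.
Exploring the product automaton M × N from the start pair (A, n0), following both machines on each input symbol, reaches 7 state pairs: (A, n0), (D, n1), (C, n1), (B, n1), (A, n1), (F, n1), (E, n1).
M accepts in {C, E} and N accepts in {n0}; no reachable pair has both components accepting, so no string drives both machines to acceptance simultaneously and L(M) ∩ L(N) = ∅.
So no string is accepted by both, and the intersection is empty.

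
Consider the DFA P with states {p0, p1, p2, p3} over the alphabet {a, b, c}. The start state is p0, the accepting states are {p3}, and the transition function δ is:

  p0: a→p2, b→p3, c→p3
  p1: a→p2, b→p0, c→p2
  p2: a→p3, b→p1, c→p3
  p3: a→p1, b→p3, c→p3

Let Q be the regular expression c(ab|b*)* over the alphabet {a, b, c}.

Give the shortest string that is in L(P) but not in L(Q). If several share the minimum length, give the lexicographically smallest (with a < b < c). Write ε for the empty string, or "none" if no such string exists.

b

The string b is accepted by P but not by Q.
No shorter string lies in the difference, and b is the lexicographically first length-1 string in L(P) \ L(Q).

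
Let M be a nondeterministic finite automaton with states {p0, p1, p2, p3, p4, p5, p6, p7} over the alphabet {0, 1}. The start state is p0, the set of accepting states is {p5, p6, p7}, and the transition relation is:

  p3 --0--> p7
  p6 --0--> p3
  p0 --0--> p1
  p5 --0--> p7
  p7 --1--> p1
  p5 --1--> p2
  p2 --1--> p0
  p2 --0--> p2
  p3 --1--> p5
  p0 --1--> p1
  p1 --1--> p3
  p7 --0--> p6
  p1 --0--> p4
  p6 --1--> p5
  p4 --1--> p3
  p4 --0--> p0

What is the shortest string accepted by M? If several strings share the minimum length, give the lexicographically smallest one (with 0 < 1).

A breadth-first search from p0 reaches an accepting state first via the path p0 → p1 → p3 → p7 on input 010.
No string of length < 3 is accepted (BFS exhausts all shorter strings without reaching an accepting state), and 010 is the lexicographically least accepting string of length 3.

010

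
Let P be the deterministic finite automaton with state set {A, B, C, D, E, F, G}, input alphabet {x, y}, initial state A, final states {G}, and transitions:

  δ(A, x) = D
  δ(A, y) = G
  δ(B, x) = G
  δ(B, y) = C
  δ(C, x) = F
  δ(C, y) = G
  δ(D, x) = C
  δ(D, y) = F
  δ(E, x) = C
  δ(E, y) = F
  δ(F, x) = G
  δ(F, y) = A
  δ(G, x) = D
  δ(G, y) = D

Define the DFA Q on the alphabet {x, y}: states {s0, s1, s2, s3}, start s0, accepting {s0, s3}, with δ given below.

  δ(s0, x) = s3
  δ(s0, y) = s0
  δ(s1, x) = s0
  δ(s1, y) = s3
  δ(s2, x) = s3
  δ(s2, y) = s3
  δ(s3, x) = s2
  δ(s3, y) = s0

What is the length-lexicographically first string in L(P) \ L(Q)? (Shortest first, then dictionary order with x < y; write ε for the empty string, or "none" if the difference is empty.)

xxxx

The string xxxx is accepted by P but not by Q.
No shorter string lies in the difference, and xxxx is the lexicographically first length-4 string in L(P) \ L(Q).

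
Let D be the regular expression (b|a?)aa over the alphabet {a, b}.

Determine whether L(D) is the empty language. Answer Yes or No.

No

The string aa matches the expression, so it belongs to L(D).
Since L(D) contains at least one string, it is not empty.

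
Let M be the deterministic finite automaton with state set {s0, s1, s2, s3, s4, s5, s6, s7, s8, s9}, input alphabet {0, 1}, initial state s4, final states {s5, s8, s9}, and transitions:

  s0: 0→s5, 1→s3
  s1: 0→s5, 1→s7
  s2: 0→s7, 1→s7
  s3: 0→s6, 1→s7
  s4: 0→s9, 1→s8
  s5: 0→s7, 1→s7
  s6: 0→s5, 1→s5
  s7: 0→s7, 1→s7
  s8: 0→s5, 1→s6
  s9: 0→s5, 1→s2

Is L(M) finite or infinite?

finite

The useful states (reachable from s4 and able to reach an accepting state) are {s4, s5, s6, s8, s9}.
Restricted to these states the transition graph has no cycle, so every accepting path has bounded length and L is finite.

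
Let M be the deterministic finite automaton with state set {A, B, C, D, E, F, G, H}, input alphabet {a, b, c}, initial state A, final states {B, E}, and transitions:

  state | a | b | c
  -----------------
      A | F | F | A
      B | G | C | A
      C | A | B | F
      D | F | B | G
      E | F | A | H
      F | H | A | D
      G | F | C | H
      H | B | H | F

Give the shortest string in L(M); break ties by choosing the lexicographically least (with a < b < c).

A breadth-first search from A reaches an accepting state first via the path A → F → H → B on input aaa.
No string of length < 3 is accepted (BFS exhausts all shorter strings without reaching an accepting state), and aaa is the lexicographically least accepting string of length 3.

aaa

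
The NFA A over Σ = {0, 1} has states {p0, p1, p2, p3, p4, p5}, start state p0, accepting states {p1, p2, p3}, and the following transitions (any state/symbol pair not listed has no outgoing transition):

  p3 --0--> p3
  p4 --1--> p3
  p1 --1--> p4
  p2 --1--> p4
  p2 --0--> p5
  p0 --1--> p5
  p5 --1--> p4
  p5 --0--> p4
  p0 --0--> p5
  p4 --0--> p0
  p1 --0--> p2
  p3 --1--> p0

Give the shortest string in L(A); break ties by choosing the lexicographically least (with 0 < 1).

A breadth-first search from p0 reaches an accepting state first via the path p0 → p5 → p4 → p3 on input 001.
No string of length < 3 is accepted (BFS exhausts all shorter strings without reaching an accepting state), and 001 is the lexicographically least accepting string of length 3.

001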